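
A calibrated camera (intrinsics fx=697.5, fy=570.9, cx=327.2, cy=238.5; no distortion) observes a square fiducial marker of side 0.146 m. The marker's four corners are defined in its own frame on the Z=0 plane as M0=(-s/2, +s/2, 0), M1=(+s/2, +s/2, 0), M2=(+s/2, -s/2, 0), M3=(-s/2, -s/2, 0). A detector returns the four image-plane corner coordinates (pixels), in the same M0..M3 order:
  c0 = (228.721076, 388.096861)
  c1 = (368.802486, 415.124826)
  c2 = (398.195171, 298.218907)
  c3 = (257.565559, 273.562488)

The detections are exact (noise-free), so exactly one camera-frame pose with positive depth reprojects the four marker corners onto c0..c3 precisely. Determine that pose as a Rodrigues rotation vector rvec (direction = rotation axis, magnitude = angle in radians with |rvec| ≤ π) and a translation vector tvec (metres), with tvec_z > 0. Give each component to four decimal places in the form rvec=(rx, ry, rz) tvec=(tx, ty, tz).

Intrinsics K: fx=697.5, fy=570.9, cx=327.2, cy=238.5
Marker side s = 0.146 m; corners in marker frame (Z=0):
  M0 = (-0.0730, +0.0730, 0)
  M1 = (+0.0730, +0.0730, 0)
  M2 = (+0.0730, -0.0730, 0)
  M3 = (-0.0730, -0.0730, 0)
Detected image corners:
  c0 = (228.721076, 388.096861) px
  c1 = (368.802486, 415.124826) px
  c2 = (398.195171, 298.218907) px
  c3 = (257.565559, 273.562488) px
Planar DLT: solve 8×8 A·h = b for H (H[2,2]=1):
  H  [+917.51744 -200.13263 +312.60697]
  H  [+128.92200 +791.74248 +343.60928]
  H  [-0.13986 -0.00226 +1.00000]
B = K⁻¹H; ‖b₁‖=1.416917, ‖b₂‖=1.416917; λ = 2/(‖b₁‖+‖b₂‖) = 0.705758, sign → tz>0 ⇒ λ=+0.705758
r₁ = λ·B[:,0] = (+0.97469,+0.20061,-0.09871); r₂ = λ·B[:,1] = (-0.20175,+0.97944,-0.00160)
r₃ = r₁×r₂ = (+0.09636,+0.02147,+0.99512); SVD([r₁ r₂ r₃]) → R = UVᵀ:
  R  [+0.97469 -0.20175 +0.09636]
  R  [+0.20061 +0.97944 +0.02147]
  R  [-0.09871 -0.00160 +0.99512]
t = (-0.01477, +0.12994, +0.70576) m
tr R = 2.949235; θ = arccos((tr R − 1)/2) = 0.225789 rad = 12.937°
axis k = ((R−Rᵀ)₃₂, (R−Rᵀ)₁₃, (R−Rᵀ)₂₁) / (2 sinθ) = (-0.051525, +0.435661, +0.898635)
rvec = θ·k = (-0.011634, +0.098368, +0.202902)

rvec=(-0.0116, 0.0984, 0.2029) tvec=(-0.0148, 0.1299, 0.7058)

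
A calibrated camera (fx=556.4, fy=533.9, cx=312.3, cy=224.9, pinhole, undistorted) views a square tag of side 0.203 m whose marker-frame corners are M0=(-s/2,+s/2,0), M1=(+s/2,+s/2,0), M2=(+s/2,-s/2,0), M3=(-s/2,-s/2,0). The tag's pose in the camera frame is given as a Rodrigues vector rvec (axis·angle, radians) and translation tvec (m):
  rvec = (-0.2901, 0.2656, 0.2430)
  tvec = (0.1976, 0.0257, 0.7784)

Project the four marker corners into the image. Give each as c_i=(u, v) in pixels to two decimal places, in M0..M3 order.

Intrinsics K: fx=556.4, fy=533.9, cx=312.3, cy=224.9
Marker side s = 0.203 m; corners in marker frame (Z=0):
  M0 = (-0.1015, +0.1015, 0)
  M1 = (+0.1015, +0.1015, 0)
  M2 = (+0.1015, -0.1015, 0)
  M3 = (-0.1015, -0.1015, 0)
rvec = (-0.2901, 0.2656, 0.2430), |rvec| = θ = 0.46233 rad = 26.490°
Rodrigues: sinθ=0.44604, 1−cosθ=0.10498; R = I + sinθ·[k]× + (1−cosθ)·[k]×²:
    [+0.93635 -0.27228 +0.22161]
    [+0.19659 +0.92966 +0.31157]
    [-0.29086 -0.24818 +0.92402]
t = (0.1976, 0.0257, 0.7784) m
M0: Pc = R·M0+t = (+0.07492, +0.10011, +0.78273); u = 556.4·(+0.07492)/0.78273 + 312.3 = 365.5593, v = 533.9·(+0.10011)/0.78273 + 224.9 = 293.1826
M1: Pc = R·M1+t = (+0.26500, +0.14001, +0.72369); u = 556.4·(+0.26500)/0.72369 + 312.3 = 516.0450, v = 533.9·(+0.14001)/0.72369 + 224.9 = 328.1958
M2: Pc = R·M2+t = (+0.32028, -0.04871, +0.77407); u = 556.4·(+0.32028)/0.77407 + 312.3 = 542.5145, v = 533.9·(-0.04871)/0.77407 + 224.9 = 191.3053
M3: Pc = R·M3+t = (+0.13020, -0.08861, +0.83311); u = 556.4·(+0.13020)/0.83311 + 312.3 = 399.2529, v = 533.9·(-0.08861)/0.83311 + 224.9 = 168.1112

c0=(365.56, 293.18) c1=(516.05, 328.20) c2=(542.51, 191.31) c3=(399.25, 168.11)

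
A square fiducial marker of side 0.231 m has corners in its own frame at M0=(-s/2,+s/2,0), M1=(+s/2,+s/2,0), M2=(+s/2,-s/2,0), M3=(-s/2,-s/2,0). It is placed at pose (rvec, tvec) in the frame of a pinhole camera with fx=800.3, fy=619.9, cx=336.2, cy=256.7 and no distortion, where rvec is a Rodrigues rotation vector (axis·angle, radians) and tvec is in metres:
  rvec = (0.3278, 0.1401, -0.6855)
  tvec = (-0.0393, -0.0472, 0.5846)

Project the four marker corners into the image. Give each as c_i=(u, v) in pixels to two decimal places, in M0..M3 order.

Intrinsics K: fx=800.3, fy=619.9, cx=336.2, cy=256.7
Marker side s = 0.231 m; corners in marker frame (Z=0):
  M0 = (-0.1155, +0.1155, 0)
  M1 = (+0.1155, +0.1155, 0)
  M2 = (+0.1155, -0.1155, 0)
  M3 = (-0.1155, -0.1155, 0)
rvec = (0.3278, 0.1401, -0.6855), |rvec| = θ = 0.77265 rad = 44.270°
Rodrigues: sinθ=0.69804, 1−cosθ=0.28394; R = I + sinθ·[k]× + (1−cosθ)·[k]×²:
    [+0.76717 +0.64114 +0.01970]
    [-0.59746 +0.72540 -0.34182]
    [-0.23344 +0.25047 +0.93956]
t = (-0.0393, -0.0472, 0.5846) m
M0: Pc = R·M0+t = (-0.05386, +0.10559, +0.64049); u = 800.3·(-0.05386)/0.64049 + 336.2 = 268.9066, v = 619.9·(+0.10559)/0.64049 + 256.7 = 358.8951
M1: Pc = R·M1+t = (+0.12336, -0.03242, +0.58657); u = 800.3·(+0.12336)/0.58657 + 336.2 = 504.5101, v = 619.9·(-0.03242)/0.58657 + 256.7 = 222.4344
M2: Pc = R·M2+t = (-0.02474, -0.19999, +0.52871); u = 800.3·(-0.02474)/0.52871 + 336.2 = 298.7450, v = 619.9·(-0.19999)/0.52871 + 256.7 = 22.2158
M3: Pc = R·M3+t = (-0.20196, -0.06198, +0.58263); u = 800.3·(-0.20196)/0.58263 + 336.2 = 58.7898, v = 619.9·(-0.06198)/0.58263 + 256.7 = 190.7589

c0=(268.91, 358.90) c1=(504.51, 222.43) c2=(298.75, 22.22) c3=(58.79, 190.76)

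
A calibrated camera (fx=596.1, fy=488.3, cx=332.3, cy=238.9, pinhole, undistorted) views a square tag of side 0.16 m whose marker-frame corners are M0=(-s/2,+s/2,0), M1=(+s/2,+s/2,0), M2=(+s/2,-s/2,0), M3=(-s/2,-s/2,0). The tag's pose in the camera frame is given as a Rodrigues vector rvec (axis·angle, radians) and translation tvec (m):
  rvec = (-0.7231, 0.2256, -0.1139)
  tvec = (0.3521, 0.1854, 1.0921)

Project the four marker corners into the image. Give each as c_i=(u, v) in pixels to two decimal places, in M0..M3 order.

c0=(489.02, 359.33) c1=(583.22, 348.66) c2=(557.44, 286.92) c3=(472.50, 298.01)

Intrinsics K: fx=596.1, fy=488.3, cx=332.3, cy=238.9
Marker side s = 0.16 m; corners in marker frame (Z=0):
  M0 = (-0.0800, +0.0800, 0)
  M1 = (+0.0800, +0.0800, 0)
  M2 = (+0.0800, -0.0800, 0)
  M3 = (-0.0800, -0.0800, 0)
rvec = (-0.7231, 0.2256, -0.1139), |rvec| = θ = 0.76599 rad = 43.888°
Rodrigues: sinθ=0.69325, 1−cosθ=0.27930; R = I + sinθ·[k]× + (1−cosθ)·[k]×²:
    [+0.96960 +0.02543 +0.24338]
    [-0.18074 +0.74492 +0.64220]
    [-0.16497 -0.66667 +0.72687]
t = (0.3521, 0.1854, 1.0921) m
M0: Pc = R·M0+t = (+0.27657, +0.25945, +1.05196); u = 596.1·(+0.27657)/1.05196 + 332.3 = 489.0176, v = 488.3·(+0.25945)/1.05196 + 238.9 = 359.3327
M1: Pc = R·M1+t = (+0.43170, +0.23053, +1.02557); u = 596.1·(+0.43170)/1.02557 + 332.3 = 583.2218, v = 488.3·(+0.23053)/1.02557 + 238.9 = 348.6636
M2: Pc = R·M2+t = (+0.42763, +0.11135, +1.13224); u = 596.1·(+0.42763)/1.13224 + 332.3 = 557.4407, v = 488.3·(+0.11135)/1.13224 + 238.9 = 286.9207
M3: Pc = R·M3+t = (+0.27250, +0.14027, +1.15863); u = 596.1·(+0.27250)/1.15863 + 332.3 = 472.4965, v = 488.3·(+0.14027)/1.15863 + 238.9 = 298.0142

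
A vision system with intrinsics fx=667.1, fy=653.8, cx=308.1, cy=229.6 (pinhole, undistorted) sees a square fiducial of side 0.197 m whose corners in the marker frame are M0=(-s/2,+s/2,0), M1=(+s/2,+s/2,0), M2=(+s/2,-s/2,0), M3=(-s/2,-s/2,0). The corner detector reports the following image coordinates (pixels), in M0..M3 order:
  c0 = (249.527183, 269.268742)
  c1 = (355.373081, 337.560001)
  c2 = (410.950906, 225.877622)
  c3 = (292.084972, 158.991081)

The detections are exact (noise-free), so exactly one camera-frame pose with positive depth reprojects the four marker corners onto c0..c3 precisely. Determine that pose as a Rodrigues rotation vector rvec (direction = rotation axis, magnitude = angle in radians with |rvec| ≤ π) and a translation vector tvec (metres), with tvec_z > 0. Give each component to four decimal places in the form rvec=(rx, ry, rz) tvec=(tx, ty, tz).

rvec=(0.3593, 0.4362, 0.4587) tvec=(0.0229, 0.0288, 0.9585)

Intrinsics K: fx=667.1, fy=653.8, cx=308.1, cy=229.6
Marker side s = 0.197 m; corners in marker frame (Z=0):
  M0 = (-0.0985, +0.0985, 0)
  M1 = (+0.0985, +0.0985, 0)
  M2 = (+0.0985, -0.0985, 0)
  M3 = (-0.0985, -0.0985, 0)
Detected image corners:
  c0 = (249.527183, 269.268742) px
  c1 = (355.373081, 337.560001) px
  c2 = (410.950906, 225.877622) px
  c3 = (292.084972, 158.991081) px
Planar DLT: solve 8×8 A·h = b for H (H[2,2]=1):
  H  [+459.76883 -103.30279 +324.06800]
  H  [+260.50563 +672.93637 +249.23197]
  H  [-0.33373 +0.44249 +1.00000]
B = K⁻¹H; ‖b₁‖=1.043309, ‖b₂‖=1.043309; λ = 2/(‖b₁‖+‖b₂‖) = 0.958489, sign → tz>0 ⇒ λ=+0.958489
r₁ = λ·B[:,0] = (+0.80833,+0.49424,-0.31988); r₂ = λ·B[:,1] = (-0.34430,+0.83760,+0.42412)
r₃ = r₁×r₂ = (+0.47755,-0.23269,+0.84723); SVD([r₁ r₂ r₃]) → R = UVᵀ:
  R  [+0.80833 -0.34430 +0.47755]
  R  [+0.49424 +0.83760 -0.23269]
  R  [-0.31988 +0.42412 +0.84723]
t = (+0.02294, +0.02878, +0.95849) m
tr R = 2.493166; θ = arccos((tr R − 1)/2) = 0.727886 rad = 41.705°
axis k = ((R−Rᵀ)₃₂, (R−Rᵀ)₁₃, (R−Rᵀ)₂₁) / (2 sinθ) = (+0.493626, +0.599307, +0.630210)
rvec = θ·k = (+0.359303, +0.436227, +0.458721)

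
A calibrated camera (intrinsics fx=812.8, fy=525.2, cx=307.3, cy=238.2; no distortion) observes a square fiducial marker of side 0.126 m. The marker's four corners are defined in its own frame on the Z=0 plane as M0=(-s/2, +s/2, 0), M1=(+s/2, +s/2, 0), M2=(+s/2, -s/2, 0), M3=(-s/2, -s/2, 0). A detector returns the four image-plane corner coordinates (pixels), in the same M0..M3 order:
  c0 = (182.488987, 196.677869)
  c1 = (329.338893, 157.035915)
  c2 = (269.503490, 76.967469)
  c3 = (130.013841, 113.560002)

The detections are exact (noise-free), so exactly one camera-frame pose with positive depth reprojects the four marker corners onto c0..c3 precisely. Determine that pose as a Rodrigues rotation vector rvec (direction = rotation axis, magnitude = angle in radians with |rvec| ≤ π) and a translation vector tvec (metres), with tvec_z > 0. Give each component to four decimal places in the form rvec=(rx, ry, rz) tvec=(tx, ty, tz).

rvec=(-0.3058, 0.0021, -0.4093) tvec=(-0.0650, -0.1302, 0.6613)

Intrinsics K: fx=812.8, fy=525.2, cx=307.3, cy=238.2
Marker side s = 0.126 m; corners in marker frame (Z=0):
  M0 = (-0.0630, +0.0630, 0)
  M1 = (+0.0630, +0.0630, 0)
  M2 = (+0.0630, -0.0630, 0)
  M3 = (-0.0630, -0.0630, 0)
Detected image corners:
  c0 = (182.488987, 196.677869) px
  c1 = (329.338893, 157.035915) px
  c2 = (269.503490, 76.967469) px
  c3 = (130.013841, 113.560002) px
Planar DLT: solve 8×8 A·h = b for H (H[2,2]=1):
  H  [+1155.86490 +344.87582 +227.45646]
  H  [-289.99009 +587.20121 +134.81376]
  H  [+0.08959 -0.44315 +1.00000]
B = K⁻¹H; ‖b₁‖=1.512129, ‖b₂‖=1.512129; λ = 2/(‖b₁‖+‖b₂‖) = 0.661319, sign → tz>0 ⇒ λ=+0.661319
r₁ = λ·B[:,0] = (+0.91805,-0.39202,+0.05925); r₂ = λ·B[:,1] = (+0.39140,+0.87231,-0.29306)
r₃ = r₁×r₂ = (+0.06320,+0.29224,+0.95426); SVD([r₁ r₂ r₃]) → R = UVᵀ:
  R  [+0.91805 +0.39140 +0.06320]
  R  [-0.39202 +0.87231 +0.29224]
  R  [+0.05925 -0.29306 +0.95426]
t = (-0.06496, -0.13018, +0.66132) m
tr R = 2.744608; θ = arccos((tr R − 1)/2) = 0.510902 rad = 29.273°
axis k = ((R−Rᵀ)₃₂, (R−Rᵀ)₁₃, (R−Rᵀ)₂₁) / (2 sinθ) = (-0.598511, +0.004045, -0.801104)
rvec = θ·k = (-0.305780, +0.002066, -0.409285)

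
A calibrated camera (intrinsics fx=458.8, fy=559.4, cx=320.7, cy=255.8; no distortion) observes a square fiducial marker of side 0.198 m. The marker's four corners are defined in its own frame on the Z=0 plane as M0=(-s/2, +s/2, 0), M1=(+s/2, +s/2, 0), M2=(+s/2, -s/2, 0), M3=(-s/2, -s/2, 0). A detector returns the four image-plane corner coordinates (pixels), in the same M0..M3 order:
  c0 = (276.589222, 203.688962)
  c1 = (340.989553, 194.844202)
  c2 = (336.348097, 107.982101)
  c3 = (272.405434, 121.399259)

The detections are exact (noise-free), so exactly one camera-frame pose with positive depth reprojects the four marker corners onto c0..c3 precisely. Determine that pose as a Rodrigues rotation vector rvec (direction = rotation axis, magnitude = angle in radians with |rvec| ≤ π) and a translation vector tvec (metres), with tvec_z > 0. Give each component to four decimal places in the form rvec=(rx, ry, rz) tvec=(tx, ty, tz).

rvec=(-0.0103, 0.3674, -0.0673) tvec=(-0.0426, -0.2299, 1.3024)

Intrinsics K: fx=458.8, fy=559.4, cx=320.7, cy=255.8
Marker side s = 0.198 m; corners in marker frame (Z=0):
  M0 = (-0.0990, +0.0990, 0)
  M1 = (+0.0990, +0.0990, 0)
  M2 = (+0.0990, -0.0990, 0)
  M3 = (-0.0990, -0.0990, 0)
Detected image corners:
  c0 = (276.589222, 203.688962) px
  c1 = (340.989553, 194.844202) px
  c2 = (336.348097, 107.982101) px
  c3 = (272.405434, 121.399259) px
Planar DLT: solve 8×8 A·h = b for H (H[2,2]=1):
  H  [+239.69636 +17.01497 +305.70488]
  H  [-99.45161 +424.15357 +157.05877]
  H  [-0.27529 -0.01709 +1.00000]
B = K⁻¹H; ‖b₁‖=0.767802, ‖b₂‖=0.767802; λ = 2/(‖b₁‖+‖b₂‖) = 1.302419, sign → tz>0 ⇒ λ=+1.302419
r₁ = λ·B[:,0] = (+0.93106,-0.06759,-0.35855); r₂ = λ·B[:,1] = (+0.06386,+0.99771,-0.02226)
r₃ = r₁×r₂ = (+0.35923,-0.00217,+0.93325); SVD([r₁ r₂ r₃]) → R = UVᵀ:
  R  [+0.93106 +0.06386 +0.35923]
  R  [-0.06759 +0.99771 -0.00217]
  R  [-0.35855 -0.02226 +0.93325]
t = (-0.04257, -0.22989, +1.30242) m
tr R = 2.862018; θ = arccos((tr R − 1)/2) = 0.373628 rad = 21.407°
axis k = ((R−Rᵀ)₃₂, (R−Rᵀ)₁₃, (R−Rᵀ)₂₁) / (2 sinθ) = (-0.027515, +0.983268, -0.180074)
rvec = θ·k = (-0.010280, +0.367377, -0.067281)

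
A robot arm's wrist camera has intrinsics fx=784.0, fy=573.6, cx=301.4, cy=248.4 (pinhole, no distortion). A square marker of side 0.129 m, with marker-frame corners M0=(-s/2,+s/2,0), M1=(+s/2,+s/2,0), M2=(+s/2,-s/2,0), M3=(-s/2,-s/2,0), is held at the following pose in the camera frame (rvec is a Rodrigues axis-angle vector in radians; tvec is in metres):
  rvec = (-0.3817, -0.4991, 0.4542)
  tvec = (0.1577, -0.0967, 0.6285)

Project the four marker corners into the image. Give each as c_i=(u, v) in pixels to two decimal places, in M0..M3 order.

Intrinsics K: fx=784.0, fy=573.6, cx=301.4, cy=248.4
Marker side s = 0.129 m; corners in marker frame (Z=0):
  M0 = (-0.0645, +0.0645, 0)
  M1 = (+0.0645, +0.0645, 0)
  M2 = (+0.0645, -0.0645, 0)
  M3 = (-0.0645, -0.0645, 0)
rvec = (-0.3817, -0.4991, 0.4542), |rvec| = θ = 0.77530 rad = 44.422°
Rodrigues: sinθ=0.69993, 1−cosθ=0.28579; R = I + sinθ·[k]× + (1−cosθ)·[k]×²:
    [+0.78348 -0.31947 -0.53301]
    [+0.50062 +0.83264 +0.23681]
    [+0.36815 -0.45237 +0.81229]
t = (0.1577, -0.0967, 0.6285) m
M0: Pc = R·M0+t = (+0.08656, -0.07528, +0.57558); u = 784.0·(+0.08656)/0.57558 + 301.4 = 419.3042, v = 573.6·(-0.07528)/0.57558 + 248.4 = 173.3739
M1: Pc = R·M1+t = (+0.18763, -0.01070, +0.62307); u = 784.0·(+0.18763)/0.62307 + 301.4 = 537.4914, v = 573.6·(-0.01070)/0.62307 + 248.4 = 238.5456
M2: Pc = R·M2+t = (+0.22884, -0.11812, +0.68142); u = 784.0·(+0.22884)/0.68142 + 301.4 = 564.6880, v = 573.6·(-0.11812)/0.68142 + 248.4 = 148.9743
M3: Pc = R·M3+t = (+0.12777, -0.18270, +0.63393); u = 784.0·(+0.12777)/0.63393 + 301.4 = 459.4179, v = 573.6·(-0.18270)/0.63393 + 248.4 = 83.0917

c0=(419.30, 173.37) c1=(537.49, 238.55) c2=(564.69, 148.97) c3=(459.42, 83.09)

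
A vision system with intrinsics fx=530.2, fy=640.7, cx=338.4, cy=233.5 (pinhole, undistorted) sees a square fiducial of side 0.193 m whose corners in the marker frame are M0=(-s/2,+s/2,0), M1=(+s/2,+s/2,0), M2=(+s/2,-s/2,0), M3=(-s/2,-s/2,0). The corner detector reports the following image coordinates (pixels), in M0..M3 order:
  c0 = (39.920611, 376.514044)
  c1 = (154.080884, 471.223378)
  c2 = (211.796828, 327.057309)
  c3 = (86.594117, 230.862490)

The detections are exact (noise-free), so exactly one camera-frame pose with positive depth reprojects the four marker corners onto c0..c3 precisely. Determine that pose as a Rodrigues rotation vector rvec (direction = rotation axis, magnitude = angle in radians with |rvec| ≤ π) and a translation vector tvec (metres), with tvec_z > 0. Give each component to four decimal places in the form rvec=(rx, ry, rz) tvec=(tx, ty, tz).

rvec=(0.2281, 0.2071, 0.5080) tvec=(-0.2801, 0.1276, 0.6831)

Intrinsics K: fx=530.2, fy=640.7, cx=338.4, cy=233.5
Marker side s = 0.193 m; corners in marker frame (Z=0):
  M0 = (-0.0965, +0.0965, 0)
  M1 = (+0.0965, +0.0965, 0)
  M2 = (+0.0965, -0.0965, 0)
  M3 = (-0.0965, -0.0965, 0)
Detected image corners:
  c0 = (39.920611, 376.514044) px
  c1 = (154.080884, 471.223378) px
  c2 = (211.796828, 327.057309) px
  c3 = (86.594117, 230.862490) px
Planar DLT: solve 8×8 A·h = b for H (H[2,2]=1):
  H  [+594.00276 -221.94707 +120.94318]
  H  [+422.96080 +887.72800 +353.20011]
  H  [-0.20336 +0.38937 +1.00000]
B = K⁻¹H; ‖b₁‖=1.464016, ‖b₂‖=1.464016; λ = 2/(‖b₁‖+‖b₂‖) = 0.683053, sign → tz>0 ⇒ λ=+0.683053
r₁ = λ·B[:,0] = (+0.85391,+0.50154,-0.13891); r₂ = λ·B[:,1] = (-0.45568,+0.84948,+0.26596)
r₃ = r₁×r₂ = (+0.25139,-0.16381,+0.95392); SVD([r₁ r₂ r₃]) → R = UVᵀ:
  R  [+0.85391 -0.45568 +0.25139]
  R  [+0.50154 +0.84948 -0.16381]
  R  [-0.13891 +0.26596 +0.95392]
t = (-0.28015, +0.12761, +0.68305) m
tr R = 2.657313; θ = arccos((tr R − 1)/2) = 0.594093 rad = 34.039°
axis k = ((R−Rᵀ)₃₂, (R−Rᵀ)₁₃, (R−Rᵀ)₂₁) / (2 sinθ) = (+0.383886, +0.348632, +0.855036)
rvec = θ·k = (+0.228064, +0.207120, +0.507971)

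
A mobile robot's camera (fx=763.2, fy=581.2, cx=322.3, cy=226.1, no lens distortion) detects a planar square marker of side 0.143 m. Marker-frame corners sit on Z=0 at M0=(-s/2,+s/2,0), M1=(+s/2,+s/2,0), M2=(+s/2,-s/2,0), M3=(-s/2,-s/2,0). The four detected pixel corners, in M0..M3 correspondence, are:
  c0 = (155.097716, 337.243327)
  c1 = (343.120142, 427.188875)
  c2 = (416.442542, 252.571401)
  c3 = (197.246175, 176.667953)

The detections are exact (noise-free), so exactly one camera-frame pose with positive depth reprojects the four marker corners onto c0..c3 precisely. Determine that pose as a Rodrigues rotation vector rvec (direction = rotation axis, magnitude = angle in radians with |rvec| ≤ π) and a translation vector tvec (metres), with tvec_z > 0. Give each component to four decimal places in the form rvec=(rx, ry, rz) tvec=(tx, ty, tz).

rvec=(0.2805, 0.5028, 0.3355) tvec=(-0.0299, 0.0549, 0.4304)

Intrinsics K: fx=763.2, fy=581.2, cx=322.3, cy=226.1
Marker side s = 0.143 m; corners in marker frame (Z=0):
  M0 = (-0.0715, +0.0715, 0)
  M1 = (+0.0715, +0.0715, 0)
  M2 = (+0.0715, -0.0715, 0)
  M3 = (-0.0715, -0.0715, 0)
Detected image corners:
  c0 = (155.097716, 337.243327) px
  c1 = (343.120142, 427.188875) px
  c2 = (416.442542, 252.571401) px
  c3 = (197.246175, 176.667953) px
Planar DLT: solve 8×8 A·h = b for H (H[2,2]=1):
  H  [+1145.68857 -175.61647 +269.21758]
  H  [+290.70541 +1405.28581 +300.27015]
  H  [-0.97840 +0.79324 +1.00000]
B = K⁻¹H; ‖b₁‖=2.323310, ‖b₂‖=2.323310; λ = 2/(‖b₁‖+‖b₂‖) = 0.430420, sign → tz>0 ⇒ λ=+0.430420
r₁ = λ·B[:,0] = (+0.82397,+0.37911,-0.42112); r₂ = λ·B[:,1] = (-0.24323,+0.90789,+0.34143)
r₃ = r₁×r₂ = (+0.51177,-0.17890,+0.84029); SVD([r₁ r₂ r₃]) → R = UVᵀ:
  R  [+0.82397 -0.24323 +0.51177]
  R  [+0.37911 +0.90789 -0.17890]
  R  [-0.42112 +0.34143 +0.84029]
t = (-0.02994, +0.05493, +0.43042) m
tr R = 2.572152; θ = arccos((tr R − 1)/2) = 0.666362 rad = 38.180°
axis k = ((R−Rᵀ)₃₂, (R−Rᵀ)₁₃, (R−Rᵀ)₂₁) / (2 sinθ) = (+0.420887, +0.754610, +0.503406)
rvec = θ·k = (+0.280463, +0.502843, +0.335451)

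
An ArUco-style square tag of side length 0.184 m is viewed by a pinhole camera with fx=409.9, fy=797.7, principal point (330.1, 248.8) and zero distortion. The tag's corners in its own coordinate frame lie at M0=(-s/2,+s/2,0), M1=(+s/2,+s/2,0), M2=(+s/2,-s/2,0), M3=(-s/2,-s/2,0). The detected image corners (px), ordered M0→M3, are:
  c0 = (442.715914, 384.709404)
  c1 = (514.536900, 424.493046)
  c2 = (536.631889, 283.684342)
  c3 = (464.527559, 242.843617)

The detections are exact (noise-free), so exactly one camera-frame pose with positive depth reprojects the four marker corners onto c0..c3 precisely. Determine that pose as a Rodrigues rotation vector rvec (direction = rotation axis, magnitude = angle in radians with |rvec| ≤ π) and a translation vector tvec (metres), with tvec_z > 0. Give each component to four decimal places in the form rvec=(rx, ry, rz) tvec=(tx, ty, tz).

rvec=(0.0351, -0.0270, 0.2805) tvec=(0.3869, 0.1064, 0.9938)

Intrinsics K: fx=409.9, fy=797.7, cx=330.1, cy=248.8
Marker side s = 0.184 m; corners in marker frame (Z=0):
  M0 = (-0.0920, +0.0920, 0)
  M1 = (+0.0920, +0.0920, 0)
  M2 = (+0.0920, -0.0920, 0)
  M3 = (-0.0920, -0.0920, 0)
Detected image corners:
  c0 = (442.715914, 384.709404) px
  c1 = (514.536900, 424.493046) px
  c2 = (536.631889, 283.684342) px
  c3 = (464.527559, 242.843617) px
Planar DLT: solve 8×8 A·h = b for H (H[2,2]=1):
  H  [+406.65834 -104.09029 +489.67686]
  H  [+229.69181 +778.51193 +334.19369]
  H  [+0.03178 +0.03109 +1.00000]
B = K⁻¹H; ‖b₁‖=1.006197, ‖b₂‖=1.006197; λ = 2/(‖b₁‖+‖b₂‖) = 0.993841, sign → tz>0 ⇒ λ=+0.993841
r₁ = λ·B[:,0] = (+0.96055,+0.27632,+0.03158); r₂ = λ·B[:,1] = (-0.27726,+0.96030,+0.03090)
r₃ = r₁×r₂ = (-0.02179,-0.03844,+0.99902); SVD([r₁ r₂ r₃]) → R = UVᵀ:
  R  [+0.96055 -0.27726 -0.02179]
  R  [+0.27632 +0.96030 -0.03844]
  R  [+0.03158 +0.03090 +0.99902]
t = (+0.38691, +0.10639, +0.99384) m
tr R = 2.919867; θ = arccos((tr R − 1)/2) = 0.284031 rad = 16.274°
axis k = ((R−Rᵀ)₃₂, (R−Rᵀ)₁₃, (R−Rᵀ)₂₁) / (2 sinθ) = (+0.123724, -0.095233, +0.987736)
rvec = θ·k = (+0.035141, -0.027049, +0.280548)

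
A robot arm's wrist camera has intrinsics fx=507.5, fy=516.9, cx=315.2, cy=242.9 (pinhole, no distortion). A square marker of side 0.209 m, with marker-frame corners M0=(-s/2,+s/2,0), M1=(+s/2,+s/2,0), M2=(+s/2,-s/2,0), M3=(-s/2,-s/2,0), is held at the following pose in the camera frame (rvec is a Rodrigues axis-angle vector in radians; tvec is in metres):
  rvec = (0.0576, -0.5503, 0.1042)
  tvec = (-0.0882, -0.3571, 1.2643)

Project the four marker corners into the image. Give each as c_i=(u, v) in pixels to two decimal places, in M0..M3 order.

Intrinsics K: fx=507.5, fy=516.9, cx=315.2, cy=242.9
Marker side s = 0.209 m; corners in marker frame (Z=0):
  M0 = (-0.1045, +0.1045, 0)
  M1 = (+0.1045, +0.1045, 0)
  M2 = (+0.1045, -0.1045, 0)
  M3 = (-0.1045, -0.1045, 0)
rvec = (0.0576, -0.5503, 0.1042), |rvec| = θ = 0.56303 rad = 32.259°
Rodrigues: sinθ=0.53375, 1−cosθ=0.15436; R = I + sinθ·[k]× + (1−cosθ)·[k]×²:
    [+0.84726 -0.11422 -0.51876]
    [+0.08335 +0.99310 -0.08253]
    [+0.52461 +0.02668 +0.85093]
t = (-0.0882, -0.3571, 1.2643) m
M0: Pc = R·M0+t = (-0.18867, -0.26203, +1.21227); u = 507.5·(-0.18867)/1.21227 + 315.2 = 236.2142, v = 516.9·(-0.26203)/1.21227 + 242.9 = 131.1723
M1: Pc = R·M1+t = (-0.01160, -0.24461, +1.32191); u = 507.5·(-0.01160)/1.32191 + 315.2 = 310.7476, v = 516.9·(-0.24461)/1.32191 + 242.9 = 147.2507
M2: Pc = R·M2+t = (+0.01227, -0.45217, +1.31633); u = 507.5·(+0.01227)/1.31633 + 315.2 = 319.9320, v = 516.9·(-0.45217)/1.31633 + 242.9 = 65.3415
M3: Pc = R·M3+t = (-0.16480, -0.46959, +1.20669); u = 507.5·(-0.16480)/1.20669 + 315.2 = 245.8886, v = 516.9·(-0.46959)/1.20669 + 242.9 = 41.7463

c0=(236.21, 131.17) c1=(310.75, 147.25) c2=(319.93, 65.34) c3=(245.89, 41.75)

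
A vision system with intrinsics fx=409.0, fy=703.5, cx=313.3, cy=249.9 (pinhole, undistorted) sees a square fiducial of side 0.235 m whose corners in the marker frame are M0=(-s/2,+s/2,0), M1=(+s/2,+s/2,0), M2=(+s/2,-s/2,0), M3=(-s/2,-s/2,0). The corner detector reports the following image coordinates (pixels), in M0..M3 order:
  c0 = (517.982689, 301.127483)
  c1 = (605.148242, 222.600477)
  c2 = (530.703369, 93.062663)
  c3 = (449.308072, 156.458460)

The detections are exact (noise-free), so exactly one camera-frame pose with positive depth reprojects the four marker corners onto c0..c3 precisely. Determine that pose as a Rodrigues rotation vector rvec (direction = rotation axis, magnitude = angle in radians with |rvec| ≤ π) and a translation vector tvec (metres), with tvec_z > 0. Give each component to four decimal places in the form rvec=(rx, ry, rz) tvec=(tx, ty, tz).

Intrinsics K: fx=409.0, fy=703.5, cx=313.3, cy=249.9
Marker side s = 0.235 m; corners in marker frame (Z=0):
  M0 = (-0.1175, +0.1175, 0)
  M1 = (+0.1175, +0.1175, 0)
  M2 = (+0.1175, -0.1175, 0)
  M3 = (-0.1175, -0.1175, 0)
Detected image corners:
  c0 = (517.982689, 301.127483) px
  c1 = (605.148242, 222.600477) px
  c2 = (530.703369, 93.062663) px
  c3 = (449.308072, 156.458460) px
Planar DLT: solve 8×8 A·h = b for H (H[2,2]=1):
  H  [+474.41059 +52.76246 +524.86685]
  H  [-257.33103 +489.90516 +188.52728]
  H  [+0.22150 -0.47941 +1.00000]
B = K⁻¹H; ‖b₁‖=1.107800, ‖b₂‖=1.107800; λ = 2/(‖b₁‖+‖b₂‖) = 0.902690, sign → tz>0 ⇒ λ=+0.902690
r₁ = λ·B[:,0] = (+0.89389,-0.40122,+0.19995); r₂ = λ·B[:,1] = (+0.44795,+0.78234,-0.43276)
r₃ = r₁×r₂ = (+0.01720,+0.47641,+0.87906); SVD([r₁ r₂ r₃]) → R = UVᵀ:
  R  [+0.89389 +0.44795 +0.01720]
  R  [-0.40122 +0.78234 +0.47641]
  R  [+0.19995 -0.43276 +0.87906]
t = (+0.46694, -0.07875, +0.90269) m
tr R = 2.555294; θ = arccos((tr R − 1)/2) = 0.679882 rad = 38.954°
axis k = ((R−Rᵀ)₃₂, (R−Rᵀ)₁₃, (R−Rᵀ)₂₁) / (2 sinθ) = (-0.723050, -0.145334, -0.675335)
rvec = θ·k = (-0.491588, -0.098810, -0.459148)

rvec=(-0.4916, -0.0988, -0.4591) tvec=(0.4669, -0.0787, 0.9027)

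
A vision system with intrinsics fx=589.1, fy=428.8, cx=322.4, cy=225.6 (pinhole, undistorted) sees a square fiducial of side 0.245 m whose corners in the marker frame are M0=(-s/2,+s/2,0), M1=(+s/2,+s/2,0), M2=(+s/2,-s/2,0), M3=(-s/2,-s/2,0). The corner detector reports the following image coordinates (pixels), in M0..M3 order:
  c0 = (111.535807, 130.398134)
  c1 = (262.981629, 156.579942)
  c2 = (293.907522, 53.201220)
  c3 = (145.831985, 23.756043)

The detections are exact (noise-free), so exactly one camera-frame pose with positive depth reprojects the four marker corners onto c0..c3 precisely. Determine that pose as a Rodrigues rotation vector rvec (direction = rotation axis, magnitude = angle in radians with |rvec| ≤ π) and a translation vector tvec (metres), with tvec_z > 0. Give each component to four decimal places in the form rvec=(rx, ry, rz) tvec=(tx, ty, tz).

rvec=(-0.0438, -0.1433, 0.2103) tvec=(-0.1912, -0.3015, 0.9594)

Intrinsics K: fx=589.1, fy=428.8, cx=322.4, cy=225.6
Marker side s = 0.245 m; corners in marker frame (Z=0):
  M0 = (-0.1225, +0.1225, 0)
  M1 = (+0.1225, +0.1225, 0)
  M2 = (+0.1225, -0.1225, 0)
  M3 = (-0.1225, -0.1225, 0)
Detected image corners:
  c0 = (111.535807, 130.398134) px
  c1 = (262.981629, 156.579942) px
  c2 = (293.907522, 53.201220) px
  c3 = (145.831985, 23.756043) px
Planar DLT: solve 8×8 A·h = b for H (H[2,2]=1):
  H  [+640.31214 -145.34862 +204.99661]
  H  [+126.57823 +422.97170 +90.83671]
  H  [+0.14293 -0.06073 +1.00000]
B = K⁻¹H; ‖b₁‖=1.042269, ‖b₂‖=1.042269; λ = 2/(‖b₁‖+‖b₂‖) = 0.959445, sign → tz>0 ⇒ λ=+0.959445
r₁ = λ·B[:,0] = (+0.96780,+0.21107,+0.13713); r₂ = λ·B[:,1] = (-0.20483,+0.97706,-0.05827)
r₃ = r₁×r₂ = (-0.14629,+0.02830,+0.98884); SVD([r₁ r₂ r₃]) → R = UVᵀ:
  R  [+0.96780 -0.20483 -0.14629]
  R  [+0.21107 +0.97706 +0.02830]
  R  [+0.13713 -0.05827 +0.98884]
t = (-0.19121, -0.30153, +0.95945) m
tr R = 2.933701; θ = arccos((tr R − 1)/2) = 0.258202 rad = 14.794°
axis k = ((R−Rᵀ)₃₂, (R−Rᵀ)₁₃, (R−Rᵀ)₂₁) / (2 sinθ) = (-0.169521, -0.554976, +0.814410)
rvec = θ·k = (-0.043771, -0.143296, +0.210282)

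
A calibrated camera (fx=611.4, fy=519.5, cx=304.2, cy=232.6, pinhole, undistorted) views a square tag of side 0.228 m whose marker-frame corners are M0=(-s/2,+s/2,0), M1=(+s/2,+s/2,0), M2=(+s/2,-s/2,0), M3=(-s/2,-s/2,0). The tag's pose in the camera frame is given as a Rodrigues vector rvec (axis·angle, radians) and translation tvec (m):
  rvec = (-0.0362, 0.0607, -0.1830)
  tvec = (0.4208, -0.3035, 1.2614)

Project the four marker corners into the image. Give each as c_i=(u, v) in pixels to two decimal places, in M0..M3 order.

c0=(463.69, 162.43) c1=(574.79, 144.37) c2=(552.76, 52.63) c3=(442.71, 71.49)

Intrinsics K: fx=611.4, fy=519.5, cx=304.2, cy=232.6
Marker side s = 0.228 m; corners in marker frame (Z=0):
  M0 = (-0.1140, +0.1140, 0)
  M1 = (+0.1140, +0.1140, 0)
  M2 = (+0.1140, -0.1140, 0)
  M3 = (-0.1140, -0.1140, 0)
rvec = (-0.0362, 0.0607, -0.1830), |rvec| = θ = 0.19617 rad = 11.240°
Rodrigues: sinθ=0.19492, 1−cosθ=0.01918; R = I + sinθ·[k]× + (1−cosθ)·[k]×²:
    [+0.98147 +0.18073 +0.06361]
    [-0.18292 +0.98266 +0.03043]
    [-0.05701 -0.04150 +0.99751]
t = (0.4208, -0.3035, 1.2614) m
M0: Pc = R·M0+t = (+0.32952, -0.17062, +1.26317); u = 611.4·(+0.32952)/1.26317 + 304.2 = 463.6926, v = 519.5·(-0.17062)/1.26317 + 232.6 = 162.4279
M1: Pc = R·M1+t = (+0.55329, -0.21233, +1.25017); u = 611.4·(+0.55329)/1.25017 + 304.2 = 574.7893, v = 519.5·(-0.21233)/1.25017 + 232.6 = 144.3674
M2: Pc = R·M2+t = (+0.51208, -0.43638, +1.25963); u = 611.4·(+0.51208)/1.25963 + 304.2 = 552.7553, v = 519.5·(-0.43638)/1.25963 + 232.6 = 52.6289
M3: Pc = R·M3+t = (+0.28831, -0.39467, +1.27263); u = 611.4·(+0.28831)/1.27263 + 304.2 = 442.7098, v = 519.5·(-0.39467)/1.27263 + 232.6 = 71.4921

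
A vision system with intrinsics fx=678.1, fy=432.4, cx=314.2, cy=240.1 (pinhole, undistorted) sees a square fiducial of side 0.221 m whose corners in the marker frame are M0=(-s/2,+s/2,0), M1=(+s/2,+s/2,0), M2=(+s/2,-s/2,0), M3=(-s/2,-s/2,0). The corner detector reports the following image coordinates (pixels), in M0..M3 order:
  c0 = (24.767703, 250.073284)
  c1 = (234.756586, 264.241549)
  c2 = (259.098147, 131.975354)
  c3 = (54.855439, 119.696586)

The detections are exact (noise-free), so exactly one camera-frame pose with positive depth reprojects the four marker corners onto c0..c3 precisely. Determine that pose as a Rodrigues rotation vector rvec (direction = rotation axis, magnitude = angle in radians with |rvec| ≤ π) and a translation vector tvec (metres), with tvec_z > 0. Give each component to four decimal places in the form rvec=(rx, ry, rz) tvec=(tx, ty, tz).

Intrinsics K: fx=678.1, fy=432.4, cx=314.2, cy=240.1
Marker side s = 0.221 m; corners in marker frame (Z=0):
  M0 = (-0.1105, +0.1105, 0)
  M1 = (+0.1105, +0.1105, 0)
  M2 = (+0.1105, -0.1105, 0)
  M3 = (-0.1105, -0.1105, 0)
Detected image corners:
  c0 = (24.767703, 250.073284) px
  c1 = (234.756586, 264.241549) px
  c2 = (259.098147, 131.975354) px
  c3 = (54.855439, 119.696586) px
Planar DLT: solve 8×8 A·h = b for H (H[2,2]=1):
  H  [+929.56185 -142.19127 +142.97594]
  H  [+49.85682 +568.84733 +190.49866]
  H  [-0.05178 -0.13234 +1.00000]
B = K⁻¹H; ‖b₁‖=1.403200, ‖b₂‖=1.403200; λ = 2/(‖b₁‖+‖b₂‖) = 0.712657, sign → tz>0 ⇒ λ=+0.712657
r₁ = λ·B[:,0] = (+0.99403,+0.10266,-0.03690); r₂ = λ·B[:,1] = (-0.10574,+0.98991,-0.09431)
r₃ = r₁×r₂ = (+0.02685,+0.09765,+0.99486); SVD([r₁ r₂ r₃]) → R = UVᵀ:
  R  [+0.99403 -0.10574 +0.02685]
  R  [+0.10266 +0.98991 +0.09765]
  R  [-0.03690 -0.09431 +0.99486]
t = (-0.17995, -0.08175, +0.71266) m
tr R = 2.978801; θ = arccos((tr R − 1)/2) = 0.145726 rad = 8.349°
axis k = ((R−Rᵀ)₃₂, (R−Rᵀ)₁₃, (R−Rᵀ)₂₁) / (2 sinθ) = (-0.660993, +0.219499, +0.717571)
rvec = θ·k = (-0.096324, +0.031987, +0.104569)

rvec=(-0.0963, 0.0320, 0.1046) tvec=(-0.1799, -0.0818, 0.7127)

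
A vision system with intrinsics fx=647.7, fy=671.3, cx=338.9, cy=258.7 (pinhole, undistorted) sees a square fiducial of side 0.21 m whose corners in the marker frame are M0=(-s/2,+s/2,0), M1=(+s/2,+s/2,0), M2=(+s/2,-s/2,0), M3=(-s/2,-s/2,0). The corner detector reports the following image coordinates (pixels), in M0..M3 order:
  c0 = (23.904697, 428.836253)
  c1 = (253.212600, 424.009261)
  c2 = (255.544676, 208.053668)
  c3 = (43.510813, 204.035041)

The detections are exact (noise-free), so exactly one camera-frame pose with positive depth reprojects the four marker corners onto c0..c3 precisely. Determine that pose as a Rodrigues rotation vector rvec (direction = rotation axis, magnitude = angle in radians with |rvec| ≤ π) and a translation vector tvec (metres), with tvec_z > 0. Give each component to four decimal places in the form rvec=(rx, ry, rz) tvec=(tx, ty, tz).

Intrinsics K: fx=647.7, fy=671.3, cx=338.9, cy=258.7
Marker side s = 0.21 m; corners in marker frame (Z=0):
  M0 = (-0.1050, +0.1050, 0)
  M1 = (+0.1050, +0.1050, 0)
  M2 = (+0.1050, -0.1050, 0)
  M3 = (-0.1050, -0.1050, 0)
Detected image corners:
  c0 = (23.904697, 428.836253) px
  c1 = (253.212600, 424.009261) px
  c2 = (255.544676, 208.053668) px
  c3 = (43.510813, 204.035041) px
Planar DLT: solve 8×8 A·h = b for H (H[2,2]=1):
  H  [+1076.68055 -103.74106 +146.45903]
  H  [+59.11126 +934.11450 +312.02627]
  H  [+0.19047 -0.36329 +1.00000]
B = K⁻¹H; ‖b₁‖=1.574287, ‖b₂‖=1.574287; λ = 2/(‖b₁‖+‖b₂‖) = 0.635208, sign → tz>0 ⇒ λ=+0.635208
r₁ = λ·B[:,0] = (+0.99261,+0.00931,+0.12099); r₂ = λ·B[:,1] = (+0.01901,+0.97282,-0.23077)
r₃ = r₁×r₂ = (-0.11985,+0.23136,+0.96546); SVD([r₁ r₂ r₃]) → R = UVᵀ:
  R  [+0.99261 +0.01901 -0.11985]
  R  [+0.00931 +0.97282 +0.23136]
  R  [+0.12099 -0.23077 +0.96546]
t = (-0.18873, +0.05046, +0.63521) m
tr R = 2.930892; θ = arccos((tr R − 1)/2) = 0.263647 rad = 15.106°
axis k = ((R−Rᵀ)₃₂, (R−Rᵀ)₁₃, (R−Rᵀ)₂₁) / (2 sinθ) = (-0.886648, -0.462071, -0.018605)
rvec = θ·k = (-0.233762, -0.121824, -0.004905)

rvec=(-0.2338, -0.1218, -0.0049) tvec=(-0.1887, 0.0505, 0.6352)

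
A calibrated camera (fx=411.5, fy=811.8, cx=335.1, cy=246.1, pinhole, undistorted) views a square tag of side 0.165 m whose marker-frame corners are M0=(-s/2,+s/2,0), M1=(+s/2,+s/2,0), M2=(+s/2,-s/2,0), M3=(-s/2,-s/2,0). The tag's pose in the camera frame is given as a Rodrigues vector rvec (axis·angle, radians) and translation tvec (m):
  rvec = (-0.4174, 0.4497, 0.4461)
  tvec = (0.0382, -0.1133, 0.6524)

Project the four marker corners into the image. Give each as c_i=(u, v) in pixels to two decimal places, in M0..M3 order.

c0=(292.55, 159.51) c1=(380.00, 219.22) c2=(429.54, 47.70) c3=(342.12, 11.49)

Intrinsics K: fx=411.5, fy=811.8, cx=335.1, cy=246.1
Marker side s = 0.165 m; corners in marker frame (Z=0):
  M0 = (-0.0825, +0.0825, 0)
  M1 = (+0.0825, +0.0825, 0)
  M2 = (+0.0825, -0.0825, 0)
  M3 = (-0.0825, -0.0825, 0)
rvec = (-0.4174, 0.4497, 0.4461), |rvec| = θ = 0.75859 rad = 43.464°
Rodrigues: sinθ=0.68790, 1−cosθ=0.27419; R = I + sinθ·[k]× + (1−cosθ)·[k]×²:
    [+0.80882 -0.49397 +0.31907]
    [+0.31509 +0.82217 +0.47409]
    [-0.49651 -0.28292 +0.82063]
t = (0.0382, -0.1133, 0.6524) m
M0: Pc = R·M0+t = (-0.06928, -0.07147, +0.67002); u = 411.5·(-0.06928)/0.67002 + 335.1 = 292.5511, v = 811.8·(-0.07147)/0.67002 + 246.1 = 159.5111
M1: Pc = R·M1+t = (+0.06418, -0.01948, +0.58810); u = 411.5·(+0.06418)/0.58810 + 335.1 = 380.0045, v = 811.8·(-0.01948)/0.58810 + 246.1 = 219.2152
M2: Pc = R·M2+t = (+0.14568, -0.15513, +0.63478); u = 411.5·(+0.14568)/0.63478 + 335.1 = 429.5381, v = 811.8·(-0.15513)/0.63478 + 246.1 = 47.7041
M3: Pc = R·M3+t = (+0.01222, -0.20712, +0.71670); u = 411.5·(+0.01222)/0.71670 + 335.1 = 342.1188, v = 811.8·(-0.20712)/0.71670 + 246.1 = 11.4938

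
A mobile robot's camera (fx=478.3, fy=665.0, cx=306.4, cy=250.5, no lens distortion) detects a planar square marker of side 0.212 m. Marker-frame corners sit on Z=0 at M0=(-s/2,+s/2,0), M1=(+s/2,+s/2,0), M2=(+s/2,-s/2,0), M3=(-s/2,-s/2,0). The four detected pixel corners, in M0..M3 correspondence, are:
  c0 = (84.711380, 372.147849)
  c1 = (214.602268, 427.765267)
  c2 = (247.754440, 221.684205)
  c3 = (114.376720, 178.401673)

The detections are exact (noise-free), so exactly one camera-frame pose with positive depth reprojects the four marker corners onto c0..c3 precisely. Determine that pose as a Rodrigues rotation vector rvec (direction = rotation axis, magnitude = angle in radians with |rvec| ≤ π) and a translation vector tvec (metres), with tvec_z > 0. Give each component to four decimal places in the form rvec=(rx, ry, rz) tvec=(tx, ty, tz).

Intrinsics K: fx=478.3, fy=665.0, cx=306.4, cy=250.5
Marker side s = 0.212 m; corners in marker frame (Z=0):
  M0 = (-0.1060, +0.1060, 0)
  M1 = (+0.1060, +0.1060, 0)
  M2 = (+0.1060, -0.1060, 0)
  M3 = (-0.1060, -0.1060, 0)
Detected image corners:
  c0 = (84.711380, 372.147849) px
  c1 = (214.602268, 427.765267) px
  c2 = (247.754440, 221.684205) px
  c3 = (114.376720, 178.401673) px
Planar DLT: solve 8×8 A·h = b for H (H[2,2]=1):
  H  [+570.59995 -139.22305 +163.15302]
  H  [+142.21431 +957.77405 +299.75829]
  H  [-0.30401 +0.05241 +1.00000]
B = K⁻¹H; ‖b₁‖=1.458088, ‖b₂‖=1.458088; λ = 2/(‖b₁‖+‖b₂‖) = 0.685829, sign → tz>0 ⇒ λ=+0.685829
r₁ = λ·B[:,0] = (+0.95174,+0.22521,-0.20850); r₂ = λ·B[:,1] = (-0.22266,+0.97423,+0.03594)
r₃ = r₁×r₂ = (+0.21122,+0.01221,+0.97736); SVD([r₁ r₂ r₃]) → R = UVᵀ:
  R  [+0.95174 -0.22266 +0.21122]
  R  [+0.22521 +0.97423 +0.01221]
  R  [-0.20850 +0.03594 +0.97736]
t = (-0.20540, +0.05080, +0.68583) m
tr R = 2.903337; θ = arccos((tr R − 1)/2) = 0.312172 rad = 17.886°
axis k = ((R−Rᵀ)₃₂, (R−Rᵀ)₁₃, (R−Rᵀ)₂₁) / (2 sinθ) = (+0.038632, +0.683295, +0.729120)
rvec = θ·k = (+0.012060, +0.213306, +0.227611)

rvec=(0.0121, 0.2133, 0.2276) tvec=(-0.2054, 0.0508, 0.6858)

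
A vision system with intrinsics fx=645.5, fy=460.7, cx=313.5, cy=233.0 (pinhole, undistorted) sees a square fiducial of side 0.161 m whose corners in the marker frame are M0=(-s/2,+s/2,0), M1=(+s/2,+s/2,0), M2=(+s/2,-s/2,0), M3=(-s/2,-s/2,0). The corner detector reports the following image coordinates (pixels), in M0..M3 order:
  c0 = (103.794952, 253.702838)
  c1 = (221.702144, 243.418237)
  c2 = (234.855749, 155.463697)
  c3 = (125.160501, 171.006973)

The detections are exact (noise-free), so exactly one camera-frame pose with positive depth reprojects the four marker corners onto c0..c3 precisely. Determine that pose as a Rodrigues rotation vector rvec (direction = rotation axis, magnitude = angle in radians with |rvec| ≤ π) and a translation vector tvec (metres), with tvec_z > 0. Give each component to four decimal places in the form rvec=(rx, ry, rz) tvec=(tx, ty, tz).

rvec=(-0.4167, 0.3861, -0.0389) tvec=(-0.1729, -0.0482, 0.7755)

Intrinsics K: fx=645.5, fy=460.7, cx=313.5, cy=233.0
Marker side s = 0.161 m; corners in marker frame (Z=0):
  M0 = (-0.0805, +0.0805, 0)
  M1 = (+0.0805, +0.0805, 0)
  M2 = (+0.0805, -0.0805, 0)
  M3 = (-0.0805, -0.0805, 0)
Detected image corners:
  c0 = (103.794952, 253.702838) px
  c1 = (221.702144, 243.418237) px
  c2 = (234.855749, 155.463697) px
  c3 = (125.160501, 171.006973) px
Planar DLT: solve 8×8 A·h = b for H (H[2,2]=1):
  H  [+626.73244 -196.94933 +169.62566]
  H  [-175.85691 +422.67733 +204.35816]
  H  [-0.46122 -0.51815 +1.00000]
B = K⁻¹H; ‖b₁‖=1.289425, ‖b₂‖=1.289425; λ = 2/(‖b₁‖+‖b₂‖) = 0.775539, sign → tz>0 ⇒ λ=+0.775539
r₁ = λ·B[:,0] = (+0.92671,-0.11513,-0.35770); r₂ = λ·B[:,1] = (-0.04146,+0.91477,-0.40185)
r₃ = r₁×r₂ = (+0.37347,+0.38723,+0.84295); SVD([r₁ r₂ r₃]) → R = UVᵀ:
  R  [+0.92671 -0.04146 +0.37347]
  R  [-0.11513 +0.91477 +0.38723]
  R  [-0.35770 -0.40185 +0.84295]
t = (-0.17286, -0.04822, +0.77554) m
tr R = 2.684435; θ = arccos((tr R − 1)/2) = 0.569413 rad = 32.625°
axis k = ((R−Rᵀ)₃₂, (R−Rᵀ)₁₃, (R−Rᵀ)₂₁) / (2 sinθ) = (-0.731794, +0.678093, -0.068322)
rvec = θ·k = (-0.416693, +0.386115, -0.038903)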